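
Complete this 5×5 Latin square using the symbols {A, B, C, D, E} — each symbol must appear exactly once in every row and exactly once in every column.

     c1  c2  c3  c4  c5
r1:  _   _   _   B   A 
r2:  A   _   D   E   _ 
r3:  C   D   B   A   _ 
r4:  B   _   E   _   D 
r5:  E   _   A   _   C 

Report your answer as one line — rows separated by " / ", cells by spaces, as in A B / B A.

(r1,c1) = D
(r1,c3) = C
(r2,c5) = B
(r3,c5) = E
(r4,c4) = C
(r5,c2) = B
(r5,c4) = D
(r1,c2) = E
(r2,c2) = C
(r4,c2) = A

D E C B A / A C D E B / C D B A E / B A E C D / E B A D C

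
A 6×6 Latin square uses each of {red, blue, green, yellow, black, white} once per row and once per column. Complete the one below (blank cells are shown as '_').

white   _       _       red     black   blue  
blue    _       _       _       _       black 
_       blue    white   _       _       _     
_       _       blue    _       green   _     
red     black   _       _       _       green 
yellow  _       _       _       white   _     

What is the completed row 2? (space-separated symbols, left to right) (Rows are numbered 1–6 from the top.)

blue white red green yellow black

Cell (r4,c1): row 4 has {blue,green}; column 1 has {red,blue,yellow,white} → black.
Cell (r5,c3): row 5 has {red,green,black}; column 3 has {blue,white} → yellow.
Cell (r5,c5): row 5 has {red,green,yellow,black}; column 5 has {green,black,white} → blue.
Cell (r6,c6): row 6 has {yellow,white}; column 6 has {blue,green,black} → red.
Cell (r1,c3): row 1 has {red,blue,black,white}; column 3 has {blue,yellow,white} → green.
Cell (r2,c3): row 2 has {blue,black}; column 3 has {blue,green,yellow,white} → red.
Cell (r2,c5): row 2 has {red,blue,black}; column 5 has {blue,green,black,white} → yellow.
Cell (r3,c1): row 3 has {blue,white}; column 1 has {red,blue,yellow,black,white} → green.
Cell (r3,c5): row 3 has {blue,green,white}; column 5 has {blue,green,yellow,black,white} → red.
Cell (r3,c6): row 3 has {red,blue,green,white}; column 6 has {red,blue,green,black} → yellow.
Cell (r4,c6): row 4 has {blue,green,black}; column 6 has {red,blue,green,yellow,black} → white.
Cell (r5,c4): row 5 has {red,blue,green,yellow,black}; column 4 has {red} → white.
Cell (r6,c2): row 6 has {red,yellow,white}; column 2 has {blue,black} → green.
Cell (r6,c3): row 6 has {red,green,yellow,white}; column 3 has {red,blue,green,yellow,white} → black.
Cell (r6,c4): row 6 has {red,green,yellow,black,white}; column 4 has {red,white} → blue.
Cell (r1,c2): row 1 has {red,blue,green,black,white}; column 2 has {blue,green,black} → yellow.
Cell (r2,c2): row 2 has {red,blue,yellow,black}; column 2 has {blue,green,yellow,black} → white.
Cell (r2,c4): row 2 has {red,blue,yellow,black,white}; column 4 has {red,blue,white} → green.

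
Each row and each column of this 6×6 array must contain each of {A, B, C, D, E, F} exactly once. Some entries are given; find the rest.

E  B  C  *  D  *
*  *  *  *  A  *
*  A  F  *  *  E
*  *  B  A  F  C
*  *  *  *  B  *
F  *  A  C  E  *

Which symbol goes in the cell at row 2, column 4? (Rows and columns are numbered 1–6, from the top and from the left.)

B

(r1,c4) = F
(r1,c6) = A
(r3,c5) = C
(r4,c1) = D
(r4,c2) = E
(r6,c2) = D
(r6,c6) = B
(r3,c1) = B
(r3,c4) = D
(r5,c4) = E
(r2,c1) = C
(r2,c2) = F
(r2,c4) = B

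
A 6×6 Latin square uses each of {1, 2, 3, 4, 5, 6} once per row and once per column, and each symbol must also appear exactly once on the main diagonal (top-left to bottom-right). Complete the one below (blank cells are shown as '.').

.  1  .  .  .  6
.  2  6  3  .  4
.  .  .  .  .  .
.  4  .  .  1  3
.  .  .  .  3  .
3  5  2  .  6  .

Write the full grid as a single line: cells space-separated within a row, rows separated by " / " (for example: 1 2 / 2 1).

5 1 3 2 4 6 / 1 2 6 3 5 4 / 6 3 4 1 2 5 / 2 4 5 6 1 3 / 4 6 1 5 3 2 / 3 5 2 4 6 1

(r2,c5): row 2 has {2,3,4,6}; column 5 has {1,3,6}, so it must be 5.
(r4,c3): row 4 has {1,3,4}; column 3 has {2,6}, so it must be 5.
(r4,c4): row 4 has {1,3,4,5}; column 4 has {3}; the diagonal has {2,3}, so it must be 6.
(r5,c2): row 5 has {3}; column 2 has {1,2,4,5}, so it must be 6.
(r6,c6): row 6 has {2,3,5,6}; column 6 has {3,4,6}; the diagonal has {2,3,6}, so it must be 1.
(r2,c1): row 2 has {2,3,4,5,6}; column 1 has {3}, so it must be 1.
(r3,c2): row 3 is empty so far; column 2 has {1,2,4,5,6}, so it must be 3.
(r3,c3): row 3 has {3}; column 3 has {2,5,6}; the diagonal has {1,2,3,6}, so it must be 4.
(r3,c5): row 3 has {3,4}; column 5 has {1,3,5,6}, so it must be 2.
(r3,c6): row 3 has {2,3,4}; column 6 has {1,3,4,6}, so it must be 5.
(r4,c1): row 4 has {1,3,4,5,6}; column 1 has {1,3}, so it must be 2.
(r5,c3): row 5 has {3,6}; column 3 has {2,4,5,6}, so it must be 1.
(r5,c6): row 5 has {1,3,6}; column 6 has {1,3,4,5,6}, so it must be 2.
(r6,c4): row 6 has {1,2,3,5,6}; column 4 has {3,6}, so it must be 4.
(r1,c1): row 1 has {1,6}; column 1 has {1,2,3}; the diagonal has {1,2,3,4,6}, so it must be 5.
(r1,c3): row 1 has {1,5,6}; column 3 has {1,2,4,5,6}, so it must be 3.
(r1,c4): row 1 has {1,3,5,6}; column 4 has {3,4,6}, so it must be 2.
(r1,c5): row 1 has {1,2,3,5,6}; column 5 has {1,2,3,5,6}, so it must be 4.
(r3,c1): row 3 has {2,3,4,5}; column 1 has {1,2,3,5}, so it must be 6.
(r3,c4): row 3 has {2,3,4,5,6}; column 4 has {2,3,4,6}, so it must be 1.
(r5,c1): row 5 has {1,2,3,6}; column 1 has {1,2,3,5,6}, so it must be 4.
(r5,c4): row 5 has {1,2,3,4,6}; column 4 has {1,2,3,4,6}, so it must be 5.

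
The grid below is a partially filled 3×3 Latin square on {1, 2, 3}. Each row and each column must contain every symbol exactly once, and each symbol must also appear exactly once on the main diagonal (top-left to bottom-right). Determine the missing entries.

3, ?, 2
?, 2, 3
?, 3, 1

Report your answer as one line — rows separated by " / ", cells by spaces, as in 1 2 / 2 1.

3 1 2 / 1 2 3 / 2 3 1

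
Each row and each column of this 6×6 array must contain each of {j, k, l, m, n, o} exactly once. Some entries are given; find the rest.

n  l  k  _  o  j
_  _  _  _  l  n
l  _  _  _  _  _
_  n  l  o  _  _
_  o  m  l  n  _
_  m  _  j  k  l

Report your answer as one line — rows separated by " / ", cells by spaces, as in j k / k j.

n l k m o j / m j o k l n / l k j n m o / k n l o j m / j o m l n k / o m n j k l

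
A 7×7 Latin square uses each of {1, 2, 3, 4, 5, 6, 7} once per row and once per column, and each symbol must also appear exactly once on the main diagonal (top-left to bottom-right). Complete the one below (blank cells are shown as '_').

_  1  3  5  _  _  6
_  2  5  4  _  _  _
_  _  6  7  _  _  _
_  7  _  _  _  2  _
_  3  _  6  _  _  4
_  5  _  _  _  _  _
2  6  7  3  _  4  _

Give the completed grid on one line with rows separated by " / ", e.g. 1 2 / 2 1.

4 1 3 5 2 7 6 / 7 2 5 4 3 6 1 / 3 4 6 7 5 1 2 / 5 7 4 1 6 2 3 / 1 3 2 6 7 5 4 / 6 5 1 2 4 3 7 / 2 6 7 3 1 4 5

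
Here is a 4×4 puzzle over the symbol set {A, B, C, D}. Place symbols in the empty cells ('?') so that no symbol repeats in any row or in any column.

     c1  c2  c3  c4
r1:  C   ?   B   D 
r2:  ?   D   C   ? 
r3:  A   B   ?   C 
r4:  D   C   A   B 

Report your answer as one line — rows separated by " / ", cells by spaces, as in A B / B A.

C A B D / B D C A / A B D C / D C A B

row 1 has {B,C,D}; column 2 has {B,C,D} — only A is left for (r1,c2).
row 2 has {C,D}; column 1 has {A,C,D} — only B is left for (r2,c1).
row 2 has {B,C,D}; column 4 has {B,C,D} — only A is left for (r2,c4).
row 3 has {A,B,C}; column 3 has {A,B,C} — only D is left for (r3,c3).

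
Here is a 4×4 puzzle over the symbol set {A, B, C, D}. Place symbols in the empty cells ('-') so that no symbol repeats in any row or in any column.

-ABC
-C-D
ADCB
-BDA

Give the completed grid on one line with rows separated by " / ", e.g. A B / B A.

D A B C / B C A D / A D C B / C B D A

(r1,c1) = D
(r2,c1) = B
(r2,c3) = A
(r4,c1) = C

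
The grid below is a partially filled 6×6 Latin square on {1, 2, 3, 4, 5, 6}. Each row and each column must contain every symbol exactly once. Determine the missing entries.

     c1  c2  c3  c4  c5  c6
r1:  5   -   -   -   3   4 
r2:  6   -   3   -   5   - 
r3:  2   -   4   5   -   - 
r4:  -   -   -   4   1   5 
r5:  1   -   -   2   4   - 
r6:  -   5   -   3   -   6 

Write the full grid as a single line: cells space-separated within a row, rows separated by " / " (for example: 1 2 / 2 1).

5 1 2 6 3 4 / 6 4 3 1 5 2 / 2 3 4 5 6 1 / 3 2 6 4 1 5 / 1 6 5 2 4 3 / 4 5 1 3 2 6

row 2 has {3,5,6}; column 4 has {2,3,4,5} — only 1 is left for (r2,c4).
row 2 has {1,3,5,6}; column 6 has {4,5,6} — only 2 is left for (r2,c6).
row 3 has {2,4,5}; column 5 has {1,3,4,5} — only 6 is left for (r3,c5).
row 4 has {1,4,5}; column 1 has {1,2,5,6} — only 3 is left for (r4,c1).
row 5 has {1,2,4}; column 6 has {2,4,5,6} — only 3 is left for (r5,c6).
row 6 has {3,5,6}; column 1 has {1,2,3,5,6} — only 4 is left for (r6,c1).
row 6 has {3,4,5,6}; column 5 has {1,3,4,5,6} — only 2 is left for (r6,c5).
row 1 has {3,4,5}; column 4 has {1,2,3,4,5} — only 6 is left for (r1,c4).
row 2 has {1,2,3,5,6}; column 2 has {5} — only 4 is left for (r2,c2).
row 3 has {2,4,5,6}; column 6 has {2,3,4,5,6} — only 1 is left for (r3,c6).
row 5 has {1,2,3,4}; column 2 has {4,5} — only 6 is left for (r5,c2).
row 5 has {1,2,3,4,6}; column 3 has {3,4} — only 5 is left for (r5,c3).
row 6 has {2,3,4,5,6}; column 3 has {3,4,5} — only 1 is left for (r6,c3).
row 1 has {3,4,5,6}; column 3 has {1,3,4,5} — only 2 is left for (r1,c3).
row 3 has {1,2,4,5,6}; column 2 has {4,5,6} — only 3 is left for (r3,c2).
row 4 has {1,3,4,5}; column 2 has {3,4,5,6} — only 2 is left for (r4,c2).
row 4 has {1,2,3,4,5}; column 3 has {1,2,3,4,5} — only 6 is left for (r4,c3).
row 1 has {2,3,4,5,6}; column 2 has {2,3,4,5,6} — only 1 is left for (r1,c2).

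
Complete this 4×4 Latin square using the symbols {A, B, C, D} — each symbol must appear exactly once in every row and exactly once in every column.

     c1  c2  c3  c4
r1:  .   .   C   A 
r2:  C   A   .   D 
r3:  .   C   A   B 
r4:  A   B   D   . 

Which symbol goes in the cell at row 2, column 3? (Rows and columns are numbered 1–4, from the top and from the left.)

B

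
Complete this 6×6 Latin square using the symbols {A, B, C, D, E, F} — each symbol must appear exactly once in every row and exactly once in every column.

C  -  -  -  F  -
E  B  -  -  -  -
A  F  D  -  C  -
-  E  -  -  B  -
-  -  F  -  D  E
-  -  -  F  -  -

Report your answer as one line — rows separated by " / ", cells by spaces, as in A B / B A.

C D E B F A / E B C D A F / A F D E C B / F E A C B D / B C F A D E / D A B F E C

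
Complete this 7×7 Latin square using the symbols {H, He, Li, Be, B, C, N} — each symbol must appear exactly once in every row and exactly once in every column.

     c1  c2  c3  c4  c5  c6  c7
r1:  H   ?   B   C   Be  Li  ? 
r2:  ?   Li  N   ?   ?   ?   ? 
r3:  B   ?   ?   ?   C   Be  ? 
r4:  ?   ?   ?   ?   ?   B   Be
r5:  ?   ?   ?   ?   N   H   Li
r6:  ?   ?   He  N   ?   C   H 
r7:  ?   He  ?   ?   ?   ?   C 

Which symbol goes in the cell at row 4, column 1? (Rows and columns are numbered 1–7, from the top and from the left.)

At row 1, column 2: row 1 has {H,Li,Be,B,C}; column 2 has {He,Li}; that leaves N.
At row 1, column 7: row 1 has {H,Li,Be,B,C,N}; column 7 has {H,Li,Be,C}; that leaves He.
At row 2, column 6: row 2 has {Li,N}; column 6 has {H,Li,Be,B,C}; that leaves He.
At row 2, column 7: row 2 has {He,Li,N}; column 7 has {H,He,Li,Be,C}; that leaves B.
At row 3, column 2: row 3 has {Be,B,C}; column 2 has {He,Li,N}; that leaves H.
At row 3, column 3: row 3 has {H,Be,B,C}; column 3 has {He,B,N}; that leaves Li.
At row 3, column 4: row 3 has {H,Li,Be,B,C}; column 4 has {C,N}; that leaves He.
At row 3, column 7: row 3 has {H,He,Li,Be,B,C}; column 7 has {H,He,Li,Be,B,C}; that leaves N.
At row 4, column 2: row 4 has {Be,B}; column 2 has {H,He,Li,N}; that leaves C.
At row 4, column 3: row 4 has {Be,B,C}; column 3 has {He,Li,B,N}; that leaves H.
At row 4, column 4: row 4 has {H,Be,B,C}; column 4 has {He,C,N}; that leaves Li.
At row 4, column 5: row 4 has {H,Li,Be,B,C}; column 5 has {Be,C,N}; that leaves He.
At row 7, column 3: row 7 has {He,C}; column 3 has {H,He,Li,B,N}; that leaves Be.
At row 7, column 6: row 7 has {He,Be,C}; column 6 has {H,He,Li,Be,B,C}; that leaves N.
At row 2, column 5: row 2 has {He,Li,B,N}; column 5 has {He,Be,C,N}; that leaves H.
At row 4, column 1: row 4 has {H,He,Li,Be,B,C}; column 1 has {H,B}; that leaves N.

N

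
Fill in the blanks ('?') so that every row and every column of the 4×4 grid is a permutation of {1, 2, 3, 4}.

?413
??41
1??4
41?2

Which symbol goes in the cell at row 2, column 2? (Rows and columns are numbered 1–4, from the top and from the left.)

(r1,c1): row 1 has {1,3,4}; column 1 has {1,4}, so it must be 2.
(r2,c1): row 2 has {1,4}; column 1 has {1,2,4}, so it must be 3.
(r2,c2): row 2 has {1,3,4}; column 2 has {1,4}, so it must be 2.

2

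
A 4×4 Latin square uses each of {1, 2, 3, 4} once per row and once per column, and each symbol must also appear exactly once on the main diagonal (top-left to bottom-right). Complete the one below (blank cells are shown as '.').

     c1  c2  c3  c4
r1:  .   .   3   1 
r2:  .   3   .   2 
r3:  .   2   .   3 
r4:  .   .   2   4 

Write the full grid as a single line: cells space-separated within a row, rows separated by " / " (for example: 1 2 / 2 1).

(r1,c1) = 2
(r1,c2) = 4
(r3,c3) = 1
(r4,c2) = 1
(r2,c3) = 4
(r3,c1) = 4
(r4,c1) = 3
(r2,c1) = 1

2 4 3 1 / 1 3 4 2 / 4 2 1 3 / 3 1 2 4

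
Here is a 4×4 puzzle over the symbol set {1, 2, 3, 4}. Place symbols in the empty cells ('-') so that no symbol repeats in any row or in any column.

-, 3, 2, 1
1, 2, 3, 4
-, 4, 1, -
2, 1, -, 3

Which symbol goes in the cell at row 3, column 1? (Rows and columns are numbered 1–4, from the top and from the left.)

3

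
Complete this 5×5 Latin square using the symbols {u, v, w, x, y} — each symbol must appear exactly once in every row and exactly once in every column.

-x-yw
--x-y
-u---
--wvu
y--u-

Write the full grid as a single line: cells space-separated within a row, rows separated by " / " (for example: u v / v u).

v x u y w / u v x w y / w u y x v / x y w v u / y w v u x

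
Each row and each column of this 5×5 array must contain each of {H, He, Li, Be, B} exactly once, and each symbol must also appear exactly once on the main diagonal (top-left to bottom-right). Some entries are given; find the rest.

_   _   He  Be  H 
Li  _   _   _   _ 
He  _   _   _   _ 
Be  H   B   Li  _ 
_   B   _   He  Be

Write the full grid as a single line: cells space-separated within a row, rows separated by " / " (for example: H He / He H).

B Li He Be H / Li He Be H B / He Be H B Li / Be H B Li He / H B Li He Be

row 1 has {H,He,Be}; column 1 has {He,Li,Be}; the diagonal has {Li,Be} — only B is left for (r1,c1).
row 1 has {H,He,Be,B}; column 2 has {H,B} — only Li is left for (r1,c2).
row 2 has {Li}; column 2 has {H,Li,B}; the diagonal has {Li,Be,B} — only He is left for (r2,c2).
row 2 has {He,Li}; column 5 has {H,Be} — only B is left for (r2,c5).
row 3 has {He}; column 2 has {H,He,Li,B} — only Be is left for (r3,c2).
row 3 has {He,Be}; column 3 has {He,B}; the diagonal has {He,Li,Be,B} — only H is left for (r3,c3).
row 3 has {H,He,Be}; column 4 has {He,Li,Be} — only B is left for (r3,c4).
row 3 has {H,He,Be,B}; column 5 has {H,Be,B} — only Li is left for (r3,c5).
row 4 has {H,Li,Be,B}; column 5 has {H,Li,Be,B} — only He is left for (r4,c5).
row 5 has {He,Be,B}; column 1 has {He,Li,Be,B} — only H is left for (r5,c1).
row 5 has {H,He,Be,B}; column 3 has {H,He,B} — only Li is left for (r5,c3).
row 2 has {He,Li,B}; column 3 has {H,He,Li,B} — only Be is left for (r2,c3).
row 2 has {He,Li,Be,B}; column 4 has {He,Li,Be,B} — only H is left for (r2,c4).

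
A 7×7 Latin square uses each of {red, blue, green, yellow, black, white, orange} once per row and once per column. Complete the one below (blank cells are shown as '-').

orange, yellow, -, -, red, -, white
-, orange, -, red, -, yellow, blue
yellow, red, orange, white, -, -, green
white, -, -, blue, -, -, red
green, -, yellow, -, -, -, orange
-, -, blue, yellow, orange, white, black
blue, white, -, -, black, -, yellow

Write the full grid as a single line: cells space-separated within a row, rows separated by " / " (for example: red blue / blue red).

row 2 has {red,blue,yellow,orange}; column 1 has {blue,green,yellow,white,orange} — only black is left for (r2,c1).
row 3 has {red,green,yellow,white,orange}; column 5 has {red,black,orange} — only blue is left for (r3,c5).
row 3 has {red,blue,green,yellow,white,orange}; column 6 has {yellow,white} — only black is left for (r3,c6).
row 5 has {green,yellow,orange}; column 4 has {red,blue,yellow,white} — only black is left for (r5,c4).
row 5 has {green,yellow,black,orange}; column 5 has {red,blue,black,orange} — only white is left for (r5,c5).
row 6 has {blue,yellow,black,white,orange}; column 1 has {blue,green,yellow,black,white,orange} — only red is left for (r6,c1).
row 6 has {red,blue,yellow,black,white,orange}; column 2 has {red,yellow,white,orange} — only green is left for (r6,c2).
row 1 has {red,yellow,white,orange}; column 4 has {red,blue,yellow,black,white} — only green is left for (r1,c4).
row 1 has {red,green,yellow,white,orange}; column 6 has {yellow,black,white} — only blue is left for (r1,c6).
row 2 has {red,blue,yellow,black,orange}; column 5 has {red,blue,black,white,orange} — only green is left for (r2,c5).
row 4 has {red,blue,white}; column 2 has {red,green,yellow,white,orange} — only black is left for (r4,c2).
row 4 has {red,blue,black,white}; column 3 has {blue,yellow,orange} — only green is left for (r4,c3).
row 4 has {red,blue,green,black,white}; column 5 has {red,blue,green,black,white,orange} — only yellow is left for (r4,c5).
row 4 has {red,blue,green,yellow,black,white}; column 6 has {blue,yellow,black,white} — only orange is left for (r4,c6).
row 5 has {green,yellow,black,white,orange}; column 2 has {red,green,yellow,black,white,orange} — only blue is left for (r5,c2).
row 5 has {blue,green,yellow,black,white,orange}; column 6 has {blue,yellow,black,white,orange} — only red is left for (r5,c6).
row 7 has {blue,yellow,black,white}; column 3 has {blue,green,yellow,orange} — only red is left for (r7,c3).
row 7 has {red,blue,yellow,black,white}; column 4 has {red,blue,green,yellow,black,white} — only orange is left for (r7,c4).
row 7 has {red,blue,yellow,black,white,orange}; column 6 has {red,blue,yellow,black,white,orange} — only green is left for (r7,c6).
row 1 has {red,blue,green,yellow,white,orange}; column 3 has {red,blue,green,yellow,orange} — only black is left for (r1,c3).
row 2 has {red,blue,green,yellow,black,orange}; column 3 has {red,blue,green,yellow,black,orange} — only white is left for (r2,c3).

orange yellow black green red blue white / black orange white red green yellow blue / yellow red orange white blue black green / white black green blue yellow orange red / green blue yellow black white red orange / red green blue yellow orange white black / blue white red orange black green yellow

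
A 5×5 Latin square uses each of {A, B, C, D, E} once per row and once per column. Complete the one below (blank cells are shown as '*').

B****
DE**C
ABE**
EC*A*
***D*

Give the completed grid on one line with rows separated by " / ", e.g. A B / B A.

row 2 has {C,D,E}; column 4 has {A,D} — only B is left for (r2,c4).
row 3 has {A,B,E}; column 4 has {A,B,D} — only C is left for (r3,c4).
row 3 has {A,B,C,E}; column 5 has {C} — only D is left for (r3,c5).
row 4 has {A,C,E}; column 5 has {C,D} — only B is left for (r4,c5).
row 5 has {D}; column 1 has {A,B,D,E} — only C is left for (r5,c1).
row 5 has {C,D}; column 2 has {B,C,E} — only A is left for (r5,c2).
row 5 has {A,C,D}; column 3 has {E} — only B is left for (r5,c3).
row 5 has {A,B,C,D}; column 5 has {B,C,D} — only E is left for (r5,c5).
row 1 has {B}; column 2 has {A,B,C,E} — only D is left for (r1,c2).
row 1 has {B,D}; column 4 has {A,B,C,D} — only E is left for (r1,c4).
row 1 has {B,D,E}; column 5 has {B,C,D,E} — only A is left for (r1,c5).
row 2 has {B,C,D,E}; column 3 has {B,E} — only A is left for (r2,c3).
row 4 has {A,B,C,E}; column 3 has {A,B,E} — only D is left for (r4,c3).
row 1 has {A,B,D,E}; column 3 has {A,B,D,E} — only C is left for (r1,c3).

B D C E A / D E A B C / A B E C D / E C D A B / C A B D E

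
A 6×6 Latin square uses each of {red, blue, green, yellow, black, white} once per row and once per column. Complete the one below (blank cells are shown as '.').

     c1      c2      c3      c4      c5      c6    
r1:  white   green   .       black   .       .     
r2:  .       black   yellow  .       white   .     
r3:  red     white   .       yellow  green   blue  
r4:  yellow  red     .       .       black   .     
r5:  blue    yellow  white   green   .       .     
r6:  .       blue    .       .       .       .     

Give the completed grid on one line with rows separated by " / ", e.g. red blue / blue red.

(r2,c1) = green
(r2,c6) = red
(r3,c3) = black
(r5,c5) = red
(r5,c6) = black
(r6,c1) = black
(r6,c5) = yellow
(r1,c5) = blue
(r1,c6) = yellow
(r2,c4) = blue
(r4,c4) = white
(r4,c6) = green
(r6,c4) = red
(r6,c6) = white
(r1,c3) = red
(r4,c3) = blue
(r6,c3) = green

white green red black blue yellow / green black yellow blue white red / red white black yellow green blue / yellow red blue white black green / blue yellow white green red black / black blue green red yellow white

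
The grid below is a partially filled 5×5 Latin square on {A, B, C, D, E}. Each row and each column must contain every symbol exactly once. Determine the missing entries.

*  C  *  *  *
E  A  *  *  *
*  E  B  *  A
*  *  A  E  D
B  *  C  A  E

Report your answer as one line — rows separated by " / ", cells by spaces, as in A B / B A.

(r1,c5) = B
(r2,c3) = D
(r2,c5) = C
(r4,c1) = C
(r4,c2) = B
(r5,c2) = D
(r1,c3) = E
(r1,c4) = D
(r2,c4) = B
(r3,c1) = D
(r3,c4) = C
(r1,c1) = A

A C E D B / E A D B C / D E B C A / C B A E D / B D C A E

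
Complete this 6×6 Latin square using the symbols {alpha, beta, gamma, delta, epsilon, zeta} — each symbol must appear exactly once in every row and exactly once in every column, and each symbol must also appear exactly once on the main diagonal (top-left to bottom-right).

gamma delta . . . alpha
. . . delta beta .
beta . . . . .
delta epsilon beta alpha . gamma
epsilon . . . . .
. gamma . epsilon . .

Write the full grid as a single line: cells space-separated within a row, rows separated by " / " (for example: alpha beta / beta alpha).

gamma delta zeta beta epsilon alpha / alpha zeta gamma delta beta epsilon / beta alpha epsilon zeta gamma delta / delta epsilon beta alpha zeta gamma / epsilon beta alpha gamma delta zeta / zeta gamma delta epsilon alpha beta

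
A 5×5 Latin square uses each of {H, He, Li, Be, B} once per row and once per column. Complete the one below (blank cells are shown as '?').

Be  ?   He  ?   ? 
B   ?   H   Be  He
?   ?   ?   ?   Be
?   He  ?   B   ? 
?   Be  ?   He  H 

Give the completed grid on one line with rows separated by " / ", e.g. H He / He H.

(r2,c2) = Li
(r4,c5) = Li
(r5,c1) = Li
(r5,c3) = B
(r1,c5) = B
(r3,c3) = Li
(r3,c4) = H
(r4,c1) = H
(r4,c3) = Be
(r1,c2) = H
(r1,c4) = Li
(r3,c1) = He
(r3,c2) = B

Be H He Li B / B Li H Be He / He B Li H Be / H He Be B Li / Li Be B He H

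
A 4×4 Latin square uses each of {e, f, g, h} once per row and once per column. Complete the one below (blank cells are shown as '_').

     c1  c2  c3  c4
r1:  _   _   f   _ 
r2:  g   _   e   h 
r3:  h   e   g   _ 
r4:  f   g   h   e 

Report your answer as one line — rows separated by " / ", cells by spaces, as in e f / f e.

e h f g / g f e h / h e g f / f g h e

(r1,c1): row 1 has {f}; column 1 has {f,g,h}, so it must be e.
(r1,c2): row 1 has {e,f}; column 2 has {e,g}, so it must be h.
(r1,c4): row 1 has {e,f,h}; column 4 has {e,h}, so it must be g.
(r2,c2): row 2 has {e,g,h}; column 2 has {e,g,h}, so it must be f.
(r3,c4): row 3 has {e,g,h}; column 4 has {e,g,h}, so it must be f.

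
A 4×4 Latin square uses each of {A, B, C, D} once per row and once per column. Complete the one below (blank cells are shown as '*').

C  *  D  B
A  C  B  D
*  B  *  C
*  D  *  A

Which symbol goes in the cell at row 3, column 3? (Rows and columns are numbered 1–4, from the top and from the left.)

A

(r1,c2): row 1 has {B,C,D}; column 2 has {B,C,D}, so it must be A.
(r3,c1): row 3 has {B,C}; column 1 has {A,C}, so it must be D.
(r3,c3): row 3 has {B,C,D}; column 3 has {B,D}, so it must be A.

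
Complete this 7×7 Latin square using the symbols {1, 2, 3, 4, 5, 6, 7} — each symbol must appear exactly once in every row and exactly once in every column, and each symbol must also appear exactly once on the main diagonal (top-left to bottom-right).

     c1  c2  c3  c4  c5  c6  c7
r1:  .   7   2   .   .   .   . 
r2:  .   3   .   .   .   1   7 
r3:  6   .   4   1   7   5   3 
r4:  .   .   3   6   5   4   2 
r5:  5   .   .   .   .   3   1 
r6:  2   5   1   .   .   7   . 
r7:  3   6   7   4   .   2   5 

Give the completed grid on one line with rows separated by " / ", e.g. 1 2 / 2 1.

1 7 2 5 3 6 4 / 4 3 5 2 6 1 7 / 6 2 4 1 7 5 3 / 7 1 3 6 5 4 2 / 5 4 6 7 2 3 1 / 2 5 1 3 4 7 6 / 3 6 7 4 1 2 5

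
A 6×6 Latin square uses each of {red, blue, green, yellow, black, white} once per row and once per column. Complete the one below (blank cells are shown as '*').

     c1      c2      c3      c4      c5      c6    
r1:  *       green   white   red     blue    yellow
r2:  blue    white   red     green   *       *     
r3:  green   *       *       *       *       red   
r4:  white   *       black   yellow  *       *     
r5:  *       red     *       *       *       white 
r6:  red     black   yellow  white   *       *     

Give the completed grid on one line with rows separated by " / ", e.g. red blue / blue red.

black green white red blue yellow / blue white red green yellow black / green yellow blue black white red / white blue black yellow red green / yellow red green blue black white / red black yellow white green blue

row 1 has {red,blue,green,yellow,white}; column 1 has {red,blue,green,white} — only black is left for (r1,c1).
row 2 has {red,blue,green,white}; column 6 has {red,yellow,white} — only black is left for (r2,c6).
row 3 has {red,green}; column 3 has {red,yellow,black,white} — only blue is left for (r3,c3).
row 3 has {red,blue,green}; column 4 has {red,green,yellow,white} — only black is left for (r3,c4).
row 4 has {yellow,black,white}; column 2 has {red,green,black,white} — only blue is left for (r4,c2).
row 4 has {blue,yellow,black,white}; column 6 has {red,yellow,black,white} — only green is left for (r4,c6).
row 5 has {red,white}; column 1 has {red,blue,green,black,white} — only yellow is left for (r5,c1).
row 5 has {red,yellow,white}; column 3 has {red,blue,yellow,black,white} — only green is left for (r5,c3).
row 5 has {red,green,yellow,white}; column 4 has {red,green,yellow,black,white} — only blue is left for (r5,c4).
row 5 has {red,blue,green,yellow,white}; column 5 has {blue} — only black is left for (r5,c5).
row 6 has {red,yellow,black,white}; column 5 has {blue,black} — only green is left for (r6,c5).
row 6 has {red,green,yellow,black,white}; column 6 has {red,green,yellow,black,white} — only blue is left for (r6,c6).
row 2 has {red,blue,green,black,white}; column 5 has {blue,green,black} — only yellow is left for (r2,c5).
row 3 has {red,blue,green,black}; column 2 has {red,blue,green,black,white} — only yellow is left for (r3,c2).
row 3 has {red,blue,green,yellow,black}; column 5 has {blue,green,yellow,black} — only white is left for (r3,c5).
row 4 has {blue,green,yellow,black,white}; column 5 has {blue,green,yellow,black,white} — only red is left for (r4,c5).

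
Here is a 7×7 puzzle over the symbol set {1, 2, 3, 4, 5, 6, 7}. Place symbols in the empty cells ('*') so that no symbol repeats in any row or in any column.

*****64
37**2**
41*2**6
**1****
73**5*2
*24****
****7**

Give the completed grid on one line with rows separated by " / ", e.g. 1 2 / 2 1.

2 5 3 7 1 6 4 / 3 7 5 6 2 4 1 / 4 1 7 2 3 5 6 / 5 6 1 3 4 2 7 / 7 3 6 4 5 1 2 / 1 2 4 5 6 7 3 / 6 4 2 1 7 3 5

row 1 has {4,6}; column 2 has {1,2,3,7} — only 5 is left for (r1,c2).
row 3 has {1,2,4,6}; column 5 has {2,5,7} — only 3 is left for (r3,c5).
row 5 has {2,3,5,7}; column 3 has {1,4} — only 6 is left for (r5,c3).
row 1 has {4,5,6}; column 5 has {2,3,5,7} — only 1 is left for (r1,c5).
row 2 has {2,3,7}; column 3 has {1,4,6} — only 5 is left for (r2,c3).
row 2 has {2,3,5,7}; column 7 has {2,4,6} — only 1 is left for (r2,c7).
row 3 has {1,2,3,4,6}; column 3 has {1,4,5,6} — only 7 is left for (r3,c3).
row 3 has {1,2,3,4,6,7}; column 6 has {6} — only 5 is left for (r3,c6).
row 6 has {2,4}; column 5 has {1,2,3,5,7} — only 6 is left for (r6,c5).
row 1 has {1,4,5,6}; column 1 has {3,4,7} — only 2 is left for (r1,c1).
row 1 has {1,2,4,5,6}; column 3 has {1,4,5,6,7} — only 3 is left for (r1,c3).
row 1 has {1,2,3,4,5,6}; column 4 has {2} — only 7 is left for (r1,c4).
row 2 has {1,2,3,5,7}; column 6 has {5,6} — only 4 is left for (r2,c6).
row 4 has {1}; column 5 has {1,2,3,5,6,7} — only 4 is left for (r4,c5).
row 5 has {2,3,5,6,7}; column 6 has {4,5,6} — only 1 is left for (r5,c6).
row 7 has {7}; column 3 has {1,3,4,5,6,7} — only 2 is left for (r7,c3).
row 7 has {2,7}; column 6 has {1,4,5,6} — only 3 is left for (r7,c6).
row 7 has {2,3,7}; column 7 has {1,2,4,6} — only 5 is left for (r7,c7).
row 2 has {1,2,3,4,5,7}; column 4 has {2,7} — only 6 is left for (r2,c4).
row 4 has {1,4}; column 2 has {1,2,3,5,7} — only 6 is left for (r4,c2).
row 5 has {1,2,3,5,6,7}; column 4 has {2,6,7} — only 4 is left for (r5,c4).
row 6 has {2,4,6}; column 6 has {1,3,4,5,6} — only 7 is left for (r6,c6).
row 6 has {2,4,6,7}; column 7 has {1,2,4,5,6} — only 3 is left for (r6,c7).
row 7 has {2,3,5,7}; column 2 has {1,2,3,5,6,7} — only 4 is left for (r7,c2).
row 7 has {2,3,4,5,7}; column 4 has {2,4,6,7} — only 1 is left for (r7,c4).
row 4 has {1,4,6}; column 1 has {2,3,4,7} — only 5 is left for (r4,c1).
row 4 has {1,4,5,6}; column 4 has {1,2,4,6,7} — only 3 is left for (r4,c4).
row 4 has {1,3,4,5,6}; column 6 has {1,3,4,5,6,7} — only 2 is left for (r4,c6).
row 4 has {1,2,3,4,5,6}; column 7 has {1,2,3,4,5,6} — only 7 is left for (r4,c7).
row 6 has {2,3,4,6,7}; column 1 has {2,3,4,5,7} — only 1 is left for (r6,c1).
row 6 has {1,2,3,4,6,7}; column 4 has {1,2,3,4,6,7} — only 5 is left for (r6,c4).
row 7 has {1,2,3,4,5,7}; column 1 has {1,2,3,4,5,7} — only 6 is left for (r7,c1).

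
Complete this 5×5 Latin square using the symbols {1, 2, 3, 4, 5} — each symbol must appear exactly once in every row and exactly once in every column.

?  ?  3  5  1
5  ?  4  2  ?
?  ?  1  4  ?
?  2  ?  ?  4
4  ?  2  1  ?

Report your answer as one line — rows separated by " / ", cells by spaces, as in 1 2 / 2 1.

2 4 3 5 1 / 5 1 4 2 3 / 3 5 1 4 2 / 1 2 5 3 4 / 4 3 2 1 5

row 1 has {1,3,5}; column 1 has {4,5} — only 2 is left for (r1,c1).
row 1 has {1,2,3,5}; column 2 has {2} — only 4 is left for (r1,c2).
row 2 has {2,4,5}; column 5 has {1,4} — only 3 is left for (r2,c5).
row 3 has {1,4}; column 1 has {2,4,5} — only 3 is left for (r3,c1).
row 3 has {1,3,4}; column 2 has {2,4} — only 5 is left for (r3,c2).
row 3 has {1,3,4,5}; column 5 has {1,3,4} — only 2 is left for (r3,c5).
row 4 has {2,4}; column 1 has {2,3,4,5} — only 1 is left for (r4,c1).
row 4 has {1,2,4}; column 3 has {1,2,3,4} — only 5 is left for (r4,c3).
row 4 has {1,2,4,5}; column 4 has {1,2,4,5} — only 3 is left for (r4,c4).
row 5 has {1,2,4}; column 2 has {2,4,5} — only 3 is left for (r5,c2).
row 5 has {1,2,3,4}; column 5 has {1,2,3,4} — only 5 is left for (r5,c5).
row 2 has {2,3,4,5}; column 2 has {2,3,4,5} — only 1 is left for (r2,c2).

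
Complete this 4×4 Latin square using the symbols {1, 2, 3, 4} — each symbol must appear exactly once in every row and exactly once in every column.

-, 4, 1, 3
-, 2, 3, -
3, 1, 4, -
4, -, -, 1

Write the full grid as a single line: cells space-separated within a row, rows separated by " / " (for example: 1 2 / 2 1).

2 4 1 3 / 1 2 3 4 / 3 1 4 2 / 4 3 2 1

(r1,c1) = 2
(r2,c1) = 1
(r2,c4) = 4
(r3,c4) = 2
(r4,c2) = 3
(r4,c3) = 2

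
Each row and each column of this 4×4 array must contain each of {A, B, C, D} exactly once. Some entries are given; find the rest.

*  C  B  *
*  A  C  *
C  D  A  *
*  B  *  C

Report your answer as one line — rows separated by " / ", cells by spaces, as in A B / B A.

D C B A / B A C D / C D A B / A B D C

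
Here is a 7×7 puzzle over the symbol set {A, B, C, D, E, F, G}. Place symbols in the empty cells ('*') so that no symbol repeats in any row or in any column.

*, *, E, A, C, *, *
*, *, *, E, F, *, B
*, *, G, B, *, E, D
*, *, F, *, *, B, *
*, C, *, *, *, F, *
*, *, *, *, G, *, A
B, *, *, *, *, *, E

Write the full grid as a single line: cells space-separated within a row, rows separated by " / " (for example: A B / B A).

D B E A C G F / G A D E F C B / C F G B A E D / A D F G E B C / E C A D B F G / F E B C G D A / B G C F D A E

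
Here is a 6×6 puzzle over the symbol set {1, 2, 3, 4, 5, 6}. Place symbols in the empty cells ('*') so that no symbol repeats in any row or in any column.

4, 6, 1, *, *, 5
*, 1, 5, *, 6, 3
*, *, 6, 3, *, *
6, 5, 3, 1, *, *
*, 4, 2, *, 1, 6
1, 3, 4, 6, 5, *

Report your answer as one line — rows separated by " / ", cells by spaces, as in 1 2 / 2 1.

4 6 1 2 3 5 / 2 1 5 4 6 3 / 5 2 6 3 4 1 / 6 5 3 1 2 4 / 3 4 2 5 1 6 / 1 3 4 6 5 2

Cell (r1,c4): row 1 has {1,4,5,6}; column 4 has {1,3,6} → 2.
Cell (r1,c5): row 1 has {1,2,4,5,6}; column 5 has {1,5,6} → 3.
Cell (r2,c1): row 2 has {1,3,5,6}; column 1 has {1,4,6} → 2.
Cell (r2,c4): row 2 has {1,2,3,5,6}; column 4 has {1,2,3,6} → 4.
Cell (r3,c1): row 3 has {3,6}; column 1 has {1,2,4,6} → 5.
Cell (r3,c2): row 3 has {3,5,6}; column 2 has {1,3,4,5,6} → 2.
Cell (r3,c5): row 3 has {2,3,5,6}; column 5 has {1,3,5,6} → 4.
Cell (r3,c6): row 3 has {2,3,4,5,6}; column 6 has {3,5,6} → 1.
Cell (r4,c5): row 4 has {1,3,5,6}; column 5 has {1,3,4,5,6} → 2.
Cell (r4,c6): row 4 has {1,2,3,5,6}; column 6 has {1,3,5,6} → 4.
Cell (r5,c1): row 5 has {1,2,4,6}; column 1 has {1,2,4,5,6} → 3.
Cell (r5,c4): row 5 has {1,2,3,4,6}; column 4 has {1,2,3,4,6} → 5.
Cell (r6,c6): row 6 has {1,3,4,5,6}; column 6 has {1,3,4,5,6} → 2.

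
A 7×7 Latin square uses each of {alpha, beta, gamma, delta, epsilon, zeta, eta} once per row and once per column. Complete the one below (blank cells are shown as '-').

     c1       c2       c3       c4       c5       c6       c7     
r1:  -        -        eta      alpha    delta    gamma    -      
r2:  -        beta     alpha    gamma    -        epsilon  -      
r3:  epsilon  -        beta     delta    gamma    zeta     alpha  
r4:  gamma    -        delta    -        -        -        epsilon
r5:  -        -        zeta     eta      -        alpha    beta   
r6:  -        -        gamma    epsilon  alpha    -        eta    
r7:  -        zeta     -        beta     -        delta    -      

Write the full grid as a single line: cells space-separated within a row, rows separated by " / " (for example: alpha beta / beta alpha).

beta epsilon eta alpha delta gamma zeta / eta beta alpha gamma zeta epsilon delta / epsilon eta beta delta gamma zeta alpha / gamma alpha delta zeta beta eta epsilon / delta gamma zeta eta epsilon alpha beta / zeta delta gamma epsilon alpha beta eta / alpha zeta epsilon beta eta delta gamma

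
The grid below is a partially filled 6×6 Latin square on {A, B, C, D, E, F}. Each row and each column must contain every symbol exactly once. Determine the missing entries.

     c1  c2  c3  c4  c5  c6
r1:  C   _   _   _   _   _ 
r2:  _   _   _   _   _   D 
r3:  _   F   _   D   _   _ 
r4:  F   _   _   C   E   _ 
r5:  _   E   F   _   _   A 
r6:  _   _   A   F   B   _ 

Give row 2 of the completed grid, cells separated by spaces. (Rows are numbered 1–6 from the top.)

A C B E F D

(r4,c6) = B
(r5,c4) = B
(r4,c3) = D
(r5,c1) = D
(r5,c5) = C
(r6,c1) = E
(r6,c6) = C
(r3,c5) = A
(r3,c6) = E
(r4,c2) = A
(r6,c2) = D
(r1,c2) = B
(r1,c3) = E
(r1,c4) = A
(r1,c6) = F
(r2,c2) = C
(r2,c3) = B
(r2,c4) = E
(r2,c5) = F
(r3,c1) = B
(r3,c3) = C
(r1,c5) = D
(r2,c1) = A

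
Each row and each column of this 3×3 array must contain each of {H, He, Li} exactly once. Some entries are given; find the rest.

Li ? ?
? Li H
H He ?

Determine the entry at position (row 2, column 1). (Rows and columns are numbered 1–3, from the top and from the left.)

He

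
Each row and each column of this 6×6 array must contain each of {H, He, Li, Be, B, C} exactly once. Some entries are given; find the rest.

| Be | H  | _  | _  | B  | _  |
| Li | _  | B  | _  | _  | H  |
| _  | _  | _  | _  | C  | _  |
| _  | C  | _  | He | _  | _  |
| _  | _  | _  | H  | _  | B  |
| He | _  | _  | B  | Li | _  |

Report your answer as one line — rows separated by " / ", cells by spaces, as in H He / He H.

Be H C Li B He / Li He B C Be H / H B He Be C Li / B C Li He H Be / C Li Be H He B / He Be H B Li C

At row 5, column 1: row 5 has {H,B}; column 1 has {He,Li,Be}; that leaves C.
At row 6, column 2: row 6 has {He,Li,B}; column 2 has {H,C}; that leaves Be.
At row 6, column 6: row 6 has {He,Li,Be,B}; column 6 has {H,B}; that leaves C.
At row 2, column 2: row 2 has {H,Li,B}; column 2 has {H,Be,C}; that leaves He.
At row 2, column 5: row 2 has {H,He,Li,B}; column 5 has {Li,B,C}; that leaves Be.
At row 4, column 5: row 4 has {He,C}; column 5 has {Li,Be,B,C}; that leaves H.
At row 5, column 2: row 5 has {H,B,C}; column 2 has {H,He,Be,C}; that leaves Li.
At row 5, column 5: row 5 has {H,Li,B,C}; column 5 has {H,Li,Be,B,C}; that leaves He.
At row 6, column 3: row 6 has {He,Li,Be,B,C}; column 3 has {B}; that leaves H.
At row 2, column 4: row 2 has {H,He,Li,Be,B}; column 4 has {H,He,B}; that leaves C.
At row 3, column 2: row 3 has {C}; column 2 has {H,He,Li,Be,C}; that leaves B.
At row 4, column 1: row 4 has {H,He,C}; column 1 has {He,Li,Be,C}; that leaves B.
At row 5, column 3: row 5 has {H,He,Li,B,C}; column 3 has {H,B}; that leaves Be.
At row 1, column 4: row 1 has {H,Be,B}; column 4 has {H,He,B,C}; that leaves Li.
At row 1, column 6: row 1 has {H,Li,Be,B}; column 6 has {H,B,C}; that leaves He.
At row 3, column 1: row 3 has {B,C}; column 1 has {He,Li,Be,B,C}; that leaves H.
At row 3, column 4: row 3 has {H,B,C}; column 4 has {H,He,Li,B,C}; that leaves Be.
At row 3, column 6: row 3 has {H,Be,B,C}; column 6 has {H,He,B,C}; that leaves Li.
At row 4, column 3: row 4 has {H,He,B,C}; column 3 has {H,Be,B}; that leaves Li.
At row 4, column 6: row 4 has {H,He,Li,B,C}; column 6 has {H,He,Li,B,C}; that leaves Be.
At row 1, column 3: row 1 has {H,He,Li,Be,B}; column 3 has {H,Li,Be,B}; that leaves C.
At row 3, column 3: row 3 has {H,Li,Be,B,C}; column 3 has {H,Li,Be,B,C}; that leaves He.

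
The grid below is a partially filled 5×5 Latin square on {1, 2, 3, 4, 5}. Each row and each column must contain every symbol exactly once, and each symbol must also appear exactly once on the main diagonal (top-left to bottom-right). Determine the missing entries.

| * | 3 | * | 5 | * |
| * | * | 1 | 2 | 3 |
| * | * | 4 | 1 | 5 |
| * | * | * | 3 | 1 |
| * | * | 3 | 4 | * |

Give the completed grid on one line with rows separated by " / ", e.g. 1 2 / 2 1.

(r1,c3): row 1 has {3,5}; column 3 has {1,3,4}, so it must be 2.
(r1,c5): row 1 has {2,3,5}; column 5 has {1,3,5}, so it must be 4.
(r2,c2): row 2 has {1,2,3}; column 2 has {3}; the diagonal has {3,4}, so it must be 5.
(r3,c2): row 3 has {1,4,5}; column 2 has {3,5}, so it must be 2.
(r4,c2): row 4 has {1,3}; column 2 has {2,3,5}, so it must be 4.
(r4,c3): row 4 has {1,3,4}; column 3 has {1,2,3,4}, so it must be 5.
(r5,c2): row 5 has {3,4}; column 2 has {2,3,4,5}, so it must be 1.
(r5,c5): row 5 has {1,3,4}; column 5 has {1,3,4,5}; the diagonal has {3,4,5}, so it must be 2.
(r1,c1): row 1 has {2,3,4,5}; column 1 is empty so far; the diagonal has {2,3,4,5}, so it must be 1.
(r2,c1): row 2 has {1,2,3,5}; column 1 has {1}, so it must be 4.
(r3,c1): row 3 has {1,2,4,5}; column 1 has {1,4}, so it must be 3.
(r4,c1): row 4 has {1,3,4,5}; column 1 has {1,3,4}, so it must be 2.
(r5,c1): row 5 has {1,2,3,4}; column 1 has {1,2,3,4}, so it must be 5.

1 3 2 5 4 / 4 5 1 2 3 / 3 2 4 1 5 / 2 4 5 3 1 / 5 1 3 4 2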